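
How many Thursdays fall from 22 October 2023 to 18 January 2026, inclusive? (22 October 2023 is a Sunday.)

22 October 2023 is a Sunday; the first Thursday on or after it is 26 October 2023 (4 days later).
From 26 October 2023 to 18 January 2026: 66 + 366 + 365 + 18 = 815 days (rest of 2023, 2024, 2025, to 18 January 2026 in 2026).
815 ÷ 7 = 116 full weeks with remainder 3, so 116 more Thursdays after the first → 117.

117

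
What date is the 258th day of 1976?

January has 31 days (258 − 31 = 227 remain).
February has 29 days (227 − 29 = 198 remain).
March has 31 days (198 − 31 = 167 remain).
April has 30 days (167 − 30 = 137 remain).
May has 31 days (137 − 31 = 106 remain).
June has 30 days (106 − 30 = 76 remain).
July has 31 days (76 − 31 = 45 remain).
August has 31 days (45 − 31 = 14 remain).
14 into September → September 14.

1976-09-14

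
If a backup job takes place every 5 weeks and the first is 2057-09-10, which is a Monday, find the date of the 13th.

2058-11-04

The 13th occurrence is 12 intervals after the first: 12 × 35 = 420 days after 2057-09-10.
September has 30 days — 20 days to the end of September leaves 400.
October has 31 days (369 left).
November has 30 days (339 left).
December has 31 days (308 left).
January has 31 days (277 left).
February has 28 days (249 left).
March has 31 days (218 left).
April has 30 days (188 left).
May has 31 days (157 left).
June has 30 days (127 left).
July has 31 days (96 left).
August has 31 days (65 left).
September has 30 days (35 left).
October has 31 days (4 left).
4 days into November → 2058-11-04.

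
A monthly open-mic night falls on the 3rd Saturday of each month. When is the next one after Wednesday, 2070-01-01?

January 2070 starts on a Wednesday; its first Saturday is the 4th, so the 3rd Saturday is the 18th — 2070-01-18.
2070-01-18 is after 2070-01-01, so that is the next one.

2070-01-18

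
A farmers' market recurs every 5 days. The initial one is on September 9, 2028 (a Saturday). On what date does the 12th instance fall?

The 12th occurrence is 11 intervals after the first: 11 × 5 = 55 days after September 9, 2028.
September has 30 days — 21 days to the end of September leaves 34.
October has 31 days (3 left).
3 days into November → November 3, 2028.

November 3, 2028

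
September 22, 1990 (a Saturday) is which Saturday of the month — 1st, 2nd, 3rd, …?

Day 22 falls in week ⌈22/7⌉ of the month.
Days 1–7 hold the 1st Saturday, 8–14 the 2nd, 15–21 the 3rd, 22–28 the 4th, 29–31 the 5th.
22 is in the range for the 4th.

4th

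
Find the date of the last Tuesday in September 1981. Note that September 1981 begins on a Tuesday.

1981-09-29

September 1981 begins on a Tuesday, so the first Tuesday is September 1.
September 1981 has 30 days. Adding weeks: 1, 8, 15, 22, 29 — the last one ≤ 30 is the 29th.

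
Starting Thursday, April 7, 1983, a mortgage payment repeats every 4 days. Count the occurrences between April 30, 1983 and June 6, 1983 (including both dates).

10

Occurrences land 4·i days after April 7, 1983 for i = 0, 1, 2, …
April 30, 1983 is 23 days after the start; 23 ÷ 4 = 5 remainder 3; since the remainder is 3, round up to i = 6. First occurrence in the window: #7 on May 1, 1983 (6×4 = 24 days in).
June 6, 1983 is 60 days after the start; 60 ÷ 4 = 15 remainder 0. Last occurrence in the window: #16 on June 6, 1983.
Occurrences #7 through #16: 10 in total.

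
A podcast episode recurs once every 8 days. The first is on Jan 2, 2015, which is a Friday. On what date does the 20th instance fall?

The 20th occurrence is 19 intervals after the first: 19 × 8 = 152 days after Jan 2, 2015.
Jan has 31 days — 29 days to the end of Jan leaves 123.
Feb has 28 days (95 left).
Mar has 31 days (64 left).
Apr has 30 days (34 left).
May has 31 days (3 left).
3 days into Jun → Jun 3, 2015.

Jun 3, 2015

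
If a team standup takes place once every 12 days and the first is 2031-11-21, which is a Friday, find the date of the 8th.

2032-02-13

The 8th occurrence is 7 intervals after the first: 7 × 12 = 84 days after 2031-11-21.
November has 30 days — 9 days to the end of November leaves 75.
December has 31 days (44 left).
January has 31 days (13 left).
13 days into February → 2032-02-13.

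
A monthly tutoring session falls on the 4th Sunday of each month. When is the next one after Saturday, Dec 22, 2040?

Dec 2040 starts on a Saturday; its first Sunday is the 2nd, so the 4th Sunday is the 23rd — Dec 23, 2040.
Dec 23, 2040 is after Dec 22, 2040, so that is the next one.

Dec 23, 2040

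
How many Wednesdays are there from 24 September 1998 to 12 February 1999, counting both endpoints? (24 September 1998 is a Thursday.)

20

24 September 1998 is a Thursday; the first Wednesday on or after it is 30 September 1998 (6 days later).
From 30 September 1998 to 12 February 1999: 0 + 31 + 30 + 31 + 31 + 12 = 135 days (rest of September, October, November, December, January, February).
135 ÷ 7 = 19 full weeks with remainder 2, so 19 more Wednesdays after the first → 20.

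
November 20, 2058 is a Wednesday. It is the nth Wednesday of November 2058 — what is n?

Day 20 falls in week ⌈20/7⌉ of the month.
Days 1–7 hold the 1st Wednesday, 8–14 the 2nd, 15–21 the 3rd, 22–28 the 4th, 29–31 the 5th.
20 is in the range for the 3rd.

3rd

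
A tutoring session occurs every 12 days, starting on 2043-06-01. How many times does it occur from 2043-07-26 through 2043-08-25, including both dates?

3

Occurrences land 12·i days after 2043-06-01 for i = 0, 1, 2, …
2043-07-26 is 55 days after the start; 55 ÷ 12 = 4 remainder 7; since the remainder is 7, round up to i = 5. First occurrence in the window: #6 on 2043-07-31 (5×12 = 60 days in).
2043-08-25 is 85 days after the start; 85 ÷ 12 = 7 remainder 1. Last occurrence in the window: #8 on 2043-08-24.
Occurrences #6 through #8: 3 in total.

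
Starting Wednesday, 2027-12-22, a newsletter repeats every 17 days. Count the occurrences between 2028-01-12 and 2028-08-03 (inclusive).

12

Occurrences land 17·i days after 2027-12-22 for i = 0, 1, 2, …
2028-01-12 is 21 days after the start; 21 ÷ 17 = 1 remainder 4; since the remainder is 4, round up to i = 2. First occurrence in the window: #3 on 2028-01-25 (2×17 = 34 days in).
2028-08-03 is 225 days after the start; 225 ÷ 17 = 13 remainder 4. Last occurrence in the window: #14 on 2028-07-30.
Occurrences #3 through #14: 12 in total.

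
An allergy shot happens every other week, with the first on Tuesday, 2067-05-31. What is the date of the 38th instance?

The 38th occurrence is 37 intervals after the first: 37 × 14 = 518 days after 2067-05-31.
May has 31 days — 0 days to the end of May leaves 518.
From end of May to end of 2067 is 214 days (304 left).
January has 31 days (273 left).
February has 29 days (244 left).
March has 31 days (213 left).
April has 30 days (183 left).
May has 31 days (152 left).
June has 30 days (122 left).
July has 31 days (91 left).
August has 31 days (60 left).
September has 30 days (30 left).
30 days into October → 2068-10-30.

2068-10-30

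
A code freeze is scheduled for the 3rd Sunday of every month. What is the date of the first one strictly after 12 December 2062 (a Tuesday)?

December 2062 starts on a Friday; its first Sunday is the 3rd, so the 3rd Sunday is the 17th — 17 December 2062.
17 December 2062 is after 12 December 2062, so that is the next one.

17 December 2062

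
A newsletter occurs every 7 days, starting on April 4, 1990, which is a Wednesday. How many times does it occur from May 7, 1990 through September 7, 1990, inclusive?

18

Occurrences land 7·i days after April 4, 1990 for i = 0, 1, 2, …
May 7, 1990 is 33 days after the start; 33 ÷ 7 = 4 remainder 5; since the remainder is 5, round up to i = 5. First occurrence in the window: #6 on May 9, 1990 (5×7 = 35 days in).
September 7, 1990 is 156 days after the start; 156 ÷ 7 = 22 remainder 2. Last occurrence in the window: #23 on September 5, 1990.
Occurrences #6 through #23: 18 in total.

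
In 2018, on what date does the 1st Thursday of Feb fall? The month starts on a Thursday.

Feb 2018 begins on a Thursday, so the first Thursday is Feb 1.

Feb 1, 2018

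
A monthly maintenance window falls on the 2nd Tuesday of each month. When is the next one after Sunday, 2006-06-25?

2006-07-11

June 2006 starts on a Thursday; its first Tuesday is the 6th, so the 2nd Tuesday is the 13th — 2006-06-13.
That is not after 2006-06-25, so look at July 2006.
July 2006 starts on a Saturday; its first Tuesday is the 4th, so the 2nd Tuesday is the 11th — 2006-07-11.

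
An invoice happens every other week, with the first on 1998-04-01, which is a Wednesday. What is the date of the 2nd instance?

1998-04-15

The 2nd occurrence is 1 interval after the first: 1 × 14 = 14 days after 1998-04-01.
14 days later is 1998-04-15.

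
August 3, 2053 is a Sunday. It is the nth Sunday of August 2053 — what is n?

Day 3 falls in week ⌈3/7⌉ of the month.
Days 1–7 hold the 1st Sunday, 8–14 the 2nd, 15–21 the 3rd, 22–28 the 4th, 29–31 the 5th.
3 is in the range for the 1st.

1st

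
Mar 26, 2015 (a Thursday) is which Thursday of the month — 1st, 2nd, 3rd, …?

Day 26 falls in week ⌈26/7⌉ of the month.
Days 1–7 hold the 1st Thursday, 8–14 the 2nd, 15–21 the 3rd, 22–28 the 4th, 29–31 the 5th.
26 is in the range for the 4th.

4th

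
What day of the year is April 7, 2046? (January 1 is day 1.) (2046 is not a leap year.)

97

Days in months before April: 31 + 28 + 31 = 90.
Plus 7 days into April → day 97.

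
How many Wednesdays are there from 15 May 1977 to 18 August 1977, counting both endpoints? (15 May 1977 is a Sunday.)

15 May 1977 is a Sunday; the first Wednesday on or after it is 18 May 1977 (3 days later).
From 18 May 1977 to 18 August 1977: 13 + 30 + 31 + 18 = 92 days (rest of May, June, July, August).
92 ÷ 7 = 13 full weeks with remainder 1, so 13 more Wednesdays after the first → 14.

14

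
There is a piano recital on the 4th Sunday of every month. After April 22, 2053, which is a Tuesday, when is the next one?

April 27, 2053

April 2053 starts on a Tuesday; its first Sunday is the 6th, so the 4th Sunday is the 27th — April 27, 2053.
April 27, 2053 is after April 22, 2053, so that is the next one.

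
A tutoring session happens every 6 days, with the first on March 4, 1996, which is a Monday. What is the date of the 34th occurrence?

September 18, 1996

The 34th occurrence is 33 intervals after the first: 33 × 6 = 198 days after March 4, 1996.
March has 31 days — 27 days to the end of March leaves 171.
April has 30 days (141 left).
May has 31 days (110 left).
June has 30 days (80 left).
July has 31 days (49 left).
August has 31 days (18 left).
18 days into September → September 18, 1996.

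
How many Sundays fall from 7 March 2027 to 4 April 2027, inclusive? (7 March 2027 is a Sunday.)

5

7 March 2027 is a Sunday; the first Sunday on or after it is 7 March 2027.
From 7 March 2027 to 4 April 2027: 24 + 4 = 28 days (rest of March, April).
28 ÷ 7 = 4 full weeks with remainder 0, so 4 more Sundays after the first → 5.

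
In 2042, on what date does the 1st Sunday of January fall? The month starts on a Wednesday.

5 January 2042

January 2042 begins on a Wednesday, so the first Sunday is January 5 (4 days later).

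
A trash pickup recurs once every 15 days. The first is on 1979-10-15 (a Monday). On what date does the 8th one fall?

1980-01-28

The 8th occurrence is 7 intervals after the first: 7 × 15 = 105 days after 1979-10-15.
October has 31 days — 16 days to the end of October leaves 89.
November has 30 days (59 left).
December has 31 days (28 left).
28 days into January → 1980-01-28.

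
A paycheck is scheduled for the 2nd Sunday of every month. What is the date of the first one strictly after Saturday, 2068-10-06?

October 2068 starts on a Monday; its first Sunday is the 7th, so the 2nd Sunday is the 14th — 2068-10-14.
2068-10-14 is after 2068-10-06, so that is the next one.

2068-10-14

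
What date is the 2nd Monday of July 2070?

2070-07-14

July 2070 begins on a Tuesday, so the first Monday is July 7 (6 days later).
The 2nd Monday is 1 weeks later: 7 + 7 = 14.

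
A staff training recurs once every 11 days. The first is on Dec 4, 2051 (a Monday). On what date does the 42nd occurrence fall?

Feb 27, 2053

The 42nd occurrence is 41 intervals after the first: 41 × 11 = 451 days after Dec 4, 2051.
Dec has 31 days — 27 days to the end of Dec leaves 424.
2052 has 366 days (58 left).
Jan has 31 days (27 left).
27 days into Feb → Feb 27, 2053.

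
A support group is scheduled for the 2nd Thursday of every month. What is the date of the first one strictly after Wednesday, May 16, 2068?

May 2068 starts on a Tuesday; its first Thursday is the 3rd, so the 2nd Thursday is the 10th — May 10, 2068.
That is not after May 16, 2068, so look at Jun 2068.
Jun 2068 starts on a Friday; its first Thursday is the 7th, so the 2nd Thursday is the 14th — Jun 14, 2068.

Jun 14, 2068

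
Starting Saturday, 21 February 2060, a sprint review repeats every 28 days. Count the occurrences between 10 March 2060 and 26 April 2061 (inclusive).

15

Occurrences land 28·i days after 21 February 2060 for i = 0, 1, 2, …
10 March 2060 is 18 days after the start; 18 ÷ 28 = 0 remainder 18; since the remainder is 18, round up to i = 1. First occurrence in the window: #2 on 20 March 2060 (1×28 = 28 days in).
26 April 2061 is 430 days after the start; 430 ÷ 28 = 15 remainder 10. Last occurrence in the window: #16 on 16 April 2061.
Occurrences #2 through #16: 15 in total.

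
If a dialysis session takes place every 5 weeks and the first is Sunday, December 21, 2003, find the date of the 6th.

The 6th occurrence is 5 intervals after the first: 5 × 35 = 175 days after December 21, 2003.
December has 31 days — 10 days to the end of December leaves 165.
January has 31 days (134 left).
February has 29 days (105 left).
March has 31 days (74 left).
April has 30 days (44 left).
May has 31 days (13 left).
13 days into June → June 13, 2004.

June 13, 2004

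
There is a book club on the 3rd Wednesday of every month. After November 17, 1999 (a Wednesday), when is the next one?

November 1999 starts on a Monday; its first Wednesday is the 3rd, so the 3rd Wednesday is the 17th — November 17, 1999.
That is not after November 17, 1999, so look at December 1999.
December 1999 starts on a Wednesday; its first Wednesday is the 1st, so the 3rd Wednesday is the 15th — December 15, 1999.

December 15, 1999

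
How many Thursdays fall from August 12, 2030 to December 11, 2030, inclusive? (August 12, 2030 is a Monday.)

August 12, 2030 is a Monday; the first Thursday on or after it is August 15, 2030 (3 days later).
From August 15, 2030 to December 11, 2030: 16 + 30 + 31 + 30 + 11 = 118 days (rest of August, September, October, November, December).
118 ÷ 7 = 16 full weeks with remainder 6, so 16 more Thursdays after the first → 17.

17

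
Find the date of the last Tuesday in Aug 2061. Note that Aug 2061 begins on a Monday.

Aug 2061 begins on a Monday, so the first Tuesday is Aug 2 (1 day later).
Aug 2061 has 31 days. Adding weeks: 2, 9, 16, 23, 30 — the last one ≤ 31 is the 30th.

Aug 30, 2061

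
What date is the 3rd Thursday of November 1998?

The first Thursday of November 1998 is November 5.
The 3rd Thursday is 2 weeks later: 5 + 14 = 19.

19 November 1998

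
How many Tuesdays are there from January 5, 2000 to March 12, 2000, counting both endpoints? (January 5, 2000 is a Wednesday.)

9

January 5, 2000 is a Wednesday; the first Tuesday on or after it is January 11, 2000 (6 days later).
From January 11, 2000 to March 12, 2000: 20 + 29 + 12 = 61 days (rest of January, February, March).
61 ÷ 7 = 8 full weeks with remainder 5, so 8 more Tuesdays after the first → 9.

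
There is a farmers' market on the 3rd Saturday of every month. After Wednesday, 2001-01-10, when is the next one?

2001-01-20

January 2001 starts on a Monday; its first Saturday is the 6th, so the 3rd Saturday is the 20th — 2001-01-20.
2001-01-20 is after 2001-01-10, so that is the next one.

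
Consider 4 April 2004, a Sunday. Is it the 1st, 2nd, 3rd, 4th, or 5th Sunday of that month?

Day 4 falls in week ⌈4/7⌉ of the month.
Days 1–7 hold the 1st Sunday, 8–14 the 2nd, 15–21 the 3rd, 22–28 the 4th, 29–31 the 5th.
4 is in the range for the 1st.

1st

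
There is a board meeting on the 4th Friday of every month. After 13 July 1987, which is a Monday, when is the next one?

July 1987 starts on a Wednesday; its first Friday is the 3rd, so the 4th Friday is the 24th — 24 July 1987.
24 July 1987 is after 13 July 1987, so that is the next one.

24 July 1987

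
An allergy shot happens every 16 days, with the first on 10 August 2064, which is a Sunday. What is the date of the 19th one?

25 May 2065

The 19th occurrence is 18 intervals after the first: 18 × 16 = 288 days after 10 August 2064.
August has 31 days — 21 days to the end of August leaves 267.
September has 30 days (237 left).
October has 31 days (206 left).
November has 30 days (176 left).
December has 31 days (145 left).
January has 31 days (114 left).
February has 28 days (86 left).
March has 31 days (55 left).
April has 30 days (25 left).
25 days into May → 25 May 2065.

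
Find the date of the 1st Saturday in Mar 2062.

Mar 4, 2062

Mar 2062 begins on a Wednesday, so the first Saturday is Mar 4 (3 days later).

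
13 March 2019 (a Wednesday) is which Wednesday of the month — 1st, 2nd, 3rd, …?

2nd

Day 13 falls in week ⌈13/7⌉ of the month.
Days 1–7 hold the 1st Wednesday, 8–14 the 2nd, 15–21 the 3rd, 22–28 the 4th, 29–31 the 5th.
13 is in the range for the 2nd.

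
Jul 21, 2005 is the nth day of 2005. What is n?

202

Days in months before Jul: 31 + 28 + 31 + 30 + 31 + 30 = 181.
Plus 21 days into Jul → day 202.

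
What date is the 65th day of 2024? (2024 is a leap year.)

January has 31 days (65 − 31 = 34 remain).
February has 29 days (34 − 29 = 5 remain).
5 into March → March 5.

2024-03-05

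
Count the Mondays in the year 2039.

January 1, 2039 is a Saturday; the first Monday on or after it is January 3, 2039 (2 days later).
From January 3, 2039 to December 31, 2039: 28 + 28 + 31 + 30 + 31 + 30 + 31 + 31 + 30 + 31 + 30 + 31 = 362 days (rest of January, February, March, April, May, June, July, August, September, October, November, December).
362 ÷ 7 = 51 full weeks with remainder 5, so 51 more Mondays after the first → 52.

52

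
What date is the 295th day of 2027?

Jan has 31 days (295 − 31 = 264 remain).
Feb has 28 days (264 − 28 = 236 remain).
Mar has 31 days (236 − 31 = 205 remain).
Apr has 30 days (205 − 30 = 175 remain).
May has 31 days (175 − 31 = 144 remain).
Jun has 30 days (144 − 30 = 114 remain).
Jul has 31 days (114 − 31 = 83 remain).
Aug has 31 days (83 − 31 = 52 remain).
Sep has 30 days (52 − 30 = 22 remain).
22 into Oct → Oct 22.

Oct 22, 2027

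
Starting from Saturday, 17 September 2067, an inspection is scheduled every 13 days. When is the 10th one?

The 10th occurrence is 9 intervals after the first: 9 × 13 = 117 days after 17 September 2067.
September has 30 days — 13 days to the end of September leaves 104.
October has 31 days (73 left).
November has 30 days (43 left).
December has 31 days (12 left).
12 days into January → 12 January 2068.

12 January 2068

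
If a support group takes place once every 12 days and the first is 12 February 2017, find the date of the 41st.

The 41st occurrence is 40 intervals after the first: 40 × 12 = 480 days after 12 February 2017.
February has 28 days — 16 days to the end of February leaves 464.
From end of February to end of 2017 is 306 days (158 left).
January has 31 days (127 left).
February has 28 days (99 left).
March has 31 days (68 left).
April has 30 days (38 left).
May has 31 days (7 left).
7 days into June → 7 June 2018.

7 June 2018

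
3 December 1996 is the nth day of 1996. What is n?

338

Days in months before December: 31 + 29 + 31 + 30 + 31 + 30 + 31 + 31 + 30 + 31 + 30 = 335.
Plus 3 days into December → day 338.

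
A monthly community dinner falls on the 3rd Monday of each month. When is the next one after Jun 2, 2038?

Jun 2038 starts on a Tuesday; its first Monday is the 7th, so the 3rd Monday is the 21st — Jun 21, 2038.
Jun 21, 2038 is after Jun 2, 2038, so that is the next one.

Jun 21, 2038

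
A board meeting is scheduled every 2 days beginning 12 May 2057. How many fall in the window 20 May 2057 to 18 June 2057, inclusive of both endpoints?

15

Occurrences land 2·i days after 12 May 2057 for i = 0, 1, 2, …
20 May 2057 is 8 days after the start; 8 ÷ 2 = 4 remainder 0. First occurrence in the window: #5 on 20 May 2057 (4×2 = 8 days in).
18 June 2057 is 37 days after the start; 37 ÷ 2 = 18 remainder 1. Last occurrence in the window: #19 on 17 June 2057.
Occurrences #5 through #19: 15 in total.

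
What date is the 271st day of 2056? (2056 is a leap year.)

September 27, 2056

January has 31 days (271 − 31 = 240 remain).
February has 29 days (240 − 29 = 211 remain).
March has 31 days (211 − 31 = 180 remain).
April has 30 days (180 − 30 = 150 remain).
May has 31 days (150 − 31 = 119 remain).
June has 30 days (119 − 30 = 89 remain).
July has 31 days (89 − 31 = 58 remain).
August has 31 days (58 − 31 = 27 remain).
27 into September → September 27.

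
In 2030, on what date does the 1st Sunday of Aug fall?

The first Sunday of Aug 2030 is Aug 4.

Aug 4, 2030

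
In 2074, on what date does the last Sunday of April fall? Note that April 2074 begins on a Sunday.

April 2074 begins on a Sunday, so the first Sunday is April 1.
April 2074 has 30 days. Adding weeks: 1, 8, 15, 22, 29 — the last one ≤ 30 is the 29th.

29 April 2074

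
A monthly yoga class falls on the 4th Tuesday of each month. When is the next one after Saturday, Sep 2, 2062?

Sep 2062 starts on a Friday; its first Tuesday is the 5th, so the 4th Tuesday is the 26th — Sep 26, 2062.
Sep 26, 2062 is after Sep 2, 2062, so that is the next one.

Sep 26, 2062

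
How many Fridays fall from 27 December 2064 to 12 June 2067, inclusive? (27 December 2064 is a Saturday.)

128

27 December 2064 is a Saturday; the first Friday on or after it is 2 January 2065 (6 days later).
From 2 January 2065 to 12 June 2067: 363 + 365 + 163 = 891 days (rest of 2065, 2066, to 12 June 2067 in 2067).
891 ÷ 7 = 127 full weeks with remainder 2, so 127 more Fridays after the first → 128.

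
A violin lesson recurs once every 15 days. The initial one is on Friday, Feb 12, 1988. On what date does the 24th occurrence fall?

Jan 22, 1989

The 24th occurrence is 23 intervals after the first: 23 × 15 = 345 days after Feb 12, 1988.
Feb has 29 days — 17 days to the end of Feb leaves 328.
Mar has 31 days (297 left).
Apr has 30 days (267 left).
May has 31 days (236 left).
Jun has 30 days (206 left).
Jul has 31 days (175 left).
Aug has 31 days (144 left).
Sep has 30 days (114 left).
Oct has 31 days (83 left).
Nov has 30 days (53 left).
Dec has 31 days (22 left).
22 days into Jan → Jan 22, 1989.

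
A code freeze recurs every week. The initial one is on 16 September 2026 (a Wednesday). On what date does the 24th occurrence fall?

The 24th occurrence is 23 intervals after the first: 23 × 7 = 161 days after 16 September 2026.
September has 30 days — 14 days to the end of September leaves 147.
October has 31 days (116 left).
November has 30 days (86 left).
December has 31 days (55 left).
January has 31 days (24 left).
24 days into February → 24 February 2027.

24 February 2027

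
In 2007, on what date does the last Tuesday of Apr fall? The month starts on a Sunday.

Apr 2007 begins on a Sunday, so the first Tuesday is Apr 3 (2 days later).
Apr 2007 has 30 days. Adding weeks: 3, 10, 17, 24 — the last one ≤ 30 is the 24th.

Apr 24, 2007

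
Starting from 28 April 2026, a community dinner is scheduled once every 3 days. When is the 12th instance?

31 May 2026

The 12th occurrence is 11 intervals after the first: 11 × 3 = 33 days after 28 April 2026.
April has 30 days — 2 days to the end of April leaves 31.
31 days into May → 31 May 2026.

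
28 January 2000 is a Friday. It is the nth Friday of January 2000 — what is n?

4th

Day 28 falls in week ⌈28/7⌉ of the month.
Days 1–7 hold the 1st Friday, 8–14 the 2nd, 15–21 the 3rd, 22–28 the 4th, 29–31 the 5th.
28 is in the range for the 4th.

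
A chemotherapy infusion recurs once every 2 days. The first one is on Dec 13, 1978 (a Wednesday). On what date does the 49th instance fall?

Mar 19, 1979

The 49th occurrence is 48 intervals after the first: 48 × 2 = 96 days after Dec 13, 1978.
Dec has 31 days — 18 days to the end of Dec leaves 78.
Jan has 31 days (47 left).
Feb has 28 days (19 left).
19 days into Mar → Mar 19, 1979.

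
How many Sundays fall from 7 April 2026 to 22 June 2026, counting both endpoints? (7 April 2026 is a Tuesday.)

7 April 2026 is a Tuesday; the first Sunday on or after it is 12 April 2026 (5 days later).
From 12 April 2026 to 22 June 2026: 18 + 31 + 22 = 71 days (rest of April, May, June).
71 ÷ 7 = 10 full weeks with remainder 1, so 10 more Sundays after the first → 11.

11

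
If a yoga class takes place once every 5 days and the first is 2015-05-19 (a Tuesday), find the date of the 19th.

2015-08-17

The 19th occurrence is 18 intervals after the first: 18 × 5 = 90 days after 2015-05-19.
May has 31 days — 12 days to the end of May leaves 78.
June has 30 days (48 left).
July has 31 days (17 left).
17 days into August → 2015-08-17.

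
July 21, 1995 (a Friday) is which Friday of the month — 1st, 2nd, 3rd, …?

Day 21 falls in week ⌈21/7⌉ of the month.
Days 1–7 hold the 1st Friday, 8–14 the 2nd, 15–21 the 3rd, 22–28 the 4th, 29–31 the 5th.
21 is in the range for the 3rd.

3rd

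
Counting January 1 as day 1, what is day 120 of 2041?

January has 31 days (120 − 31 = 89 remain).
February has 28 days (89 − 28 = 61 remain).
March has 31 days (61 − 31 = 30 remain).
30 into April → April 30.

April 30, 2041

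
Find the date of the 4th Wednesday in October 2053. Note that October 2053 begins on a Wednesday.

2053-10-22

October 2053 begins on a Wednesday, so the first Wednesday is October 1.
The 4th Wednesday is 3 weeks later: 1 + 21 = 22.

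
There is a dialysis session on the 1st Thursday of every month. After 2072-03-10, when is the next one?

March 2072 starts on a Tuesday, so its 1st Thursday is 2072-03-03 (2 days in).
That is not after 2072-03-10, so look at April 2072.
April 2072 starts on a Friday, so its 1st Thursday is 2072-04-07 (6 days in).

2072-04-07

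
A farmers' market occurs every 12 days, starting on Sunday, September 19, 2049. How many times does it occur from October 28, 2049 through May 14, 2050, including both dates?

16

Occurrences land 12·i days after September 19, 2049 for i = 0, 1, 2, …
October 28, 2049 is 39 days after the start; 39 ÷ 12 = 3 remainder 3; since the remainder is 3, round up to i = 4. First occurrence in the window: #5 on November 6, 2049 (4×12 = 48 days in).
May 14, 2050 is 237 days after the start; 237 ÷ 12 = 19 remainder 9. Last occurrence in the window: #20 on May 5, 2050.
Occurrences #5 through #20: 16 in total.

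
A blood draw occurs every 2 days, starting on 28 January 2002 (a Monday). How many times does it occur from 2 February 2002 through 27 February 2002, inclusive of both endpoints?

Occurrences land 2·i days after 28 January 2002 for i = 0, 1, 2, …
2 February 2002 is 5 days after the start; 5 ÷ 2 = 2 remainder 1; since the remainder is 1, round up to i = 3. First occurrence in the window: #4 on 3 February 2002 (3×2 = 6 days in).
27 February 2002 is 30 days after the start; 30 ÷ 2 = 15 remainder 0. Last occurrence in the window: #16 on 27 February 2002.
Occurrences #4 through #16: 13 in total.

13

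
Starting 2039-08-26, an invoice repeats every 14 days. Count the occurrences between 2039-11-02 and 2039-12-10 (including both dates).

Occurrences land 14·i days after 2039-08-26 for i = 0, 1, 2, …
2039-11-02 is 68 days after the start; 68 ÷ 14 = 4 remainder 12; since the remainder is 12, round up to i = 5. First occurrence in the window: #6 on 2039-11-04 (5×14 = 70 days in).
2039-12-10 is 106 days after the start; 106 ÷ 14 = 7 remainder 8. Last occurrence in the window: #8 on 2039-12-02.
Occurrences #6 through #8: 3 in total.

3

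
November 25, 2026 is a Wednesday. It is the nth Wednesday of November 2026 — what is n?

4th

Day 25 falls in week ⌈25/7⌉ of the month.
Days 1–7 hold the 1st Wednesday, 8–14 the 2nd, 15–21 the 3rd, 22–28 the 4th, 29–31 the 5th.
25 is in the range for the 4th.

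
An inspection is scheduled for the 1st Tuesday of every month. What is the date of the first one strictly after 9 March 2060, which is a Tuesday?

March 2060 starts on a Monday, so its 1st Tuesday is 2 March 2060 (1 day in).
That is not after 9 March 2060, so look at April 2060.
April 2060 starts on a Thursday, so its 1st Tuesday is 6 April 2060 (5 days in).

6 April 2060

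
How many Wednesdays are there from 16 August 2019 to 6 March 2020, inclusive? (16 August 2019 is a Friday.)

16 August 2019 is a Friday; the first Wednesday on or after it is 21 August 2019 (5 days later).
From 21 August 2019 to 6 March 2020: 10 + 30 + 31 + 30 + 31 + 31 + 29 + 6 = 198 days (rest of August, September, October, November, December, January, February, March).
198 ÷ 7 = 28 full weeks with remainder 2, so 28 more Wednesdays after the first → 29.

29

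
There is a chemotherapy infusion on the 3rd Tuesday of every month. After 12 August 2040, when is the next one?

21 August 2040

August 2040 starts on a Wednesday; its first Tuesday is the 7th, so the 3rd Tuesday is the 21st — 21 August 2040.
21 August 2040 is after 12 August 2040, so that is the next one.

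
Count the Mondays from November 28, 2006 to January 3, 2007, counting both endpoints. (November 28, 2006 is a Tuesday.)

November 28, 2006 is a Tuesday; the first Monday on or after it is December 4, 2006 (6 days later).
From December 4, 2006 to January 3, 2007: 27 + 3 = 30 days (rest of December, January).
30 ÷ 7 = 4 full weeks with remainder 2, so 4 more Mondays after the first → 5.

5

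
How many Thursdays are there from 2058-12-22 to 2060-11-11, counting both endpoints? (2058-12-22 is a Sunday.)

99

2058-12-22 is a Sunday; the first Thursday on or after it is 2058-12-26 (4 days later).
From 2058-12-26 to 2060-11-11: 5 + 365 + 316 = 686 days (rest of 2058, 2059, to 2060-11-11 in 2060).
686 ÷ 7 = 98 full weeks with remainder 0, so 98 more Thursdays after the first → 99.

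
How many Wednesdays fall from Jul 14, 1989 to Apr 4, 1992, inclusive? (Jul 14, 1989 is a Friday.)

Jul 14, 1989 is a Friday; the first Wednesday on or after it is Jul 19, 1989 (5 days later).
From Jul 19, 1989 to Apr 4, 1992: 165 + 365 + 365 + 95 = 990 days (rest of 1989, 1990, 1991, to Apr 4, 1992 in 1992).
990 ÷ 7 = 141 full weeks with remainder 3, so 141 more Wednesdays after the first → 142.

142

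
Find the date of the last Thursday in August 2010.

August 2010 begins on a Sunday, so the first Thursday is August 5 (4 days later).
August 2010 has 31 days. Adding weeks: 5, 12, 19, 26 — the last one ≤ 31 is the 26th.

2010-08-26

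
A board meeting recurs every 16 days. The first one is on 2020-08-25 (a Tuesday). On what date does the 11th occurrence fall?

2021-02-01

The 11th occurrence is 10 intervals after the first: 10 × 16 = 160 days after 2020-08-25.
August has 31 days — 6 days to the end of August leaves 154.
September has 30 days (124 left).
October has 31 days (93 left).
November has 30 days (63 left).
December has 31 days (32 left).
January has 31 days (1 left).
1 day into February → 2021-02-01.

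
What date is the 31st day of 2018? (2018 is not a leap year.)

31 January 2018

31 into January → January 31.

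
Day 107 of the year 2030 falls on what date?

January has 31 days (107 − 31 = 76 remain).
February has 28 days (76 − 28 = 48 remain).
March has 31 days (48 − 31 = 17 remain).
17 into April → April 17.

17 April 2030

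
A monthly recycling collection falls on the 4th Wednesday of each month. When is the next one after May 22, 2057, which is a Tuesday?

May 2057 starts on a Tuesday; its first Wednesday is the 2nd, so the 4th Wednesday is the 23rd — May 23, 2057.
May 23, 2057 is after May 22, 2057, so that is the next one.

May 23, 2057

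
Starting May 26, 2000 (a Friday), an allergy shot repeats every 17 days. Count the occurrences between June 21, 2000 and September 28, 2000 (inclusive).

Occurrences land 17·i days after May 26, 2000 for i = 0, 1, 2, …
June 21, 2000 is 26 days after the start; 26 ÷ 17 = 1 remainder 9; since the remainder is 9, round up to i = 2. First occurrence in the window: #3 on June 29, 2000 (2×17 = 34 days in).
September 28, 2000 is 125 days after the start; 125 ÷ 17 = 7 remainder 6. Last occurrence in the window: #8 on September 22, 2000.
Occurrences #3 through #8: 6 in total.

6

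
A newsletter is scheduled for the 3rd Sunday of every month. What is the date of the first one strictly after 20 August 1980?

21 September 1980

August 1980 starts on a Friday; its first Sunday is the 3rd, so the 3rd Sunday is the 17th — 17 August 1980.
That is not after 20 August 1980, so look at September 1980.
September 1980 starts on a Monday; its first Sunday is the 7th, so the 3rd Sunday is the 21st — 21 September 1980.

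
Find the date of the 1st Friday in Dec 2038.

Dec 3, 2038

The first Friday of Dec 2038 is Dec 3.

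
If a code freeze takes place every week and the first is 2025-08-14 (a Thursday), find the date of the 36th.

The 36th occurrence is 35 intervals after the first: 35 × 7 = 245 days after 2025-08-14.
August has 31 days — 17 days to the end of August leaves 228.
September has 30 days (198 left).
October has 31 days (167 left).
November has 30 days (137 left).
December has 31 days (106 left).
January has 31 days (75 left).
February has 28 days (47 left).
March has 31 days (16 left).
16 days into April → 2026-04-16.

2026-04-16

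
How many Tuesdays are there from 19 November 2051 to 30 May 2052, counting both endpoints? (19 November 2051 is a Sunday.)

28

19 November 2051 is a Sunday; the first Tuesday on or after it is 21 November 2051 (2 days later).
From 21 November 2051 to 30 May 2052: 9 + 31 + 31 + 29 + 31 + 30 + 30 = 191 days (rest of November, December, January, February, March, April, May).
191 ÷ 7 = 27 full weeks with remainder 2, so 27 more Tuesdays after the first → 28.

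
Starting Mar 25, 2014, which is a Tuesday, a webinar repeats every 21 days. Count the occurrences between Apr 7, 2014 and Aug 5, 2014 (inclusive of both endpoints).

6

Occurrences land 21·i days after Mar 25, 2014 for i = 0, 1, 2, …
Apr 7, 2014 is 13 days after the start; 13 ÷ 21 = 0 remainder 13; since the remainder is 13, round up to i = 1. First occurrence in the window: #2 on Apr 15, 2014 (1×21 = 21 days in).
Aug 5, 2014 is 133 days after the start; 133 ÷ 21 = 6 remainder 7. Last occurrence in the window: #7 on Jul 29, 2014.
Occurrences #2 through #7: 6 in total.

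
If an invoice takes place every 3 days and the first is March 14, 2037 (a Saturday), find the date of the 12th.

The 12th occurrence is 11 intervals after the first: 11 × 3 = 33 days after March 14, 2037.
March has 31 days — 17 days to the end of March leaves 16.
16 days into April → April 16, 2037.

April 16, 2037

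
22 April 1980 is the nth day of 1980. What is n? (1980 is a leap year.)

113

Days in months before April: 31 + 29 + 31 = 91.
Plus 22 days into April → day 113.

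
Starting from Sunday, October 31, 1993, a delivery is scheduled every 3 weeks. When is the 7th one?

March 6, 1994

The 7th occurrence is 6 intervals after the first: 6 × 21 = 126 days after October 31, 1993.
October has 31 days — 0 days to the end of October leaves 126.
November has 30 days (96 left).
December has 31 days (65 left).
January has 31 days (34 left).
February has 28 days (6 left).
6 days into March → March 6, 1994.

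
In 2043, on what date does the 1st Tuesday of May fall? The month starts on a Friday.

May 2043 begins on a Friday, so the first Tuesday is May 5 (4 days later).

May 5, 2043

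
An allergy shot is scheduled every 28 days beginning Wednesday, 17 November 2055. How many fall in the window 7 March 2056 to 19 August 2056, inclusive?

6

Occurrences land 28·i days after 17 November 2055 for i = 0, 1, 2, …
7 March 2056 is 111 days after the start; 111 ÷ 28 = 3 remainder 27; since the remainder is 27, round up to i = 4. First occurrence in the window: #5 on 8 March 2056 (4×28 = 112 days in).
19 August 2056 is 276 days after the start; 276 ÷ 28 = 9 remainder 24. Last occurrence in the window: #10 on 26 July 2056.
Occurrences #5 through #10: 6 in total.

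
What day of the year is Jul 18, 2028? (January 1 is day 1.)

200

Days in months before Jul: 31 + 29 + 31 + 30 + 31 + 30 = 182.
Plus 18 days into Jul → day 200.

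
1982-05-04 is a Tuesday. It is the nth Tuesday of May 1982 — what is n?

Day 4 falls in week ⌈4/7⌉ of the month.
Days 1–7 hold the 1st Tuesday, 8–14 the 2nd, 15–21 the 3rd, 22–28 the 4th, 29–31 the 5th.
4 is in the range for the 1st.

1st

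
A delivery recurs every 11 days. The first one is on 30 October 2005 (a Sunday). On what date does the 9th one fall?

The 9th occurrence is 8 intervals after the first: 8 × 11 = 88 days after 30 October 2005.
October has 31 days — 1 day to the end of October leaves 87.
November has 30 days (57 left).
December has 31 days (26 left).
26 days into January → 26 January 2006.

26 January 2006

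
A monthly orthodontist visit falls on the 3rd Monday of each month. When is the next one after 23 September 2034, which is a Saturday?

September 2034 starts on a Friday; its first Monday is the 4th, so the 3rd Monday is the 18th — 18 September 2034.
That is not after 23 September 2034, so look at October 2034.
October 2034 starts on a Sunday; its first Monday is the 2nd, so the 3rd Monday is the 16th — 16 October 2034.

16 October 2034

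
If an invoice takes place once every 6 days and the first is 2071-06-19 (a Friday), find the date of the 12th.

The 12th occurrence is 11 intervals after the first: 11 × 6 = 66 days after 2071-06-19.
June has 30 days — 11 days to the end of June leaves 55.
July has 31 days (24 left).
24 days into August → 2071-08-24.

2071-08-24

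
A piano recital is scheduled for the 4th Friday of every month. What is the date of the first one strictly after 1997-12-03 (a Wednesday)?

December 1997 starts on a Monday; its first Friday is the 5th, so the 4th Friday is the 26th — 1997-12-26.
1997-12-26 is after 1997-12-03, so that is the next one.

1997-12-26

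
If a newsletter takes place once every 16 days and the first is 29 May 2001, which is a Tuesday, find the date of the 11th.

5 November 2001

The 11th occurrence is 10 intervals after the first: 10 × 16 = 160 days after 29 May 2001.
May has 31 days — 2 days to the end of May leaves 158.
June has 30 days (128 left).
July has 31 days (97 left).
August has 31 days (66 left).
September has 30 days (36 left).
October has 31 days (5 left).
5 days into November → 5 November 2001.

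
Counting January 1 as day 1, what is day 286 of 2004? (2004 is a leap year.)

Oct 12, 2004

Jan has 31 days (286 − 31 = 255 remain).
Feb has 29 days (255 − 29 = 226 remain).
Mar has 31 days (226 − 31 = 195 remain).
Apr has 30 days (195 − 30 = 165 remain).
May has 31 days (165 − 31 = 134 remain).
Jun has 30 days (134 − 30 = 104 remain).
Jul has 31 days (104 − 31 = 73 remain).
Aug has 31 days (73 − 31 = 42 remain).
Sep has 30 days (42 − 30 = 12 remain).
12 into Oct → Oct 12.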